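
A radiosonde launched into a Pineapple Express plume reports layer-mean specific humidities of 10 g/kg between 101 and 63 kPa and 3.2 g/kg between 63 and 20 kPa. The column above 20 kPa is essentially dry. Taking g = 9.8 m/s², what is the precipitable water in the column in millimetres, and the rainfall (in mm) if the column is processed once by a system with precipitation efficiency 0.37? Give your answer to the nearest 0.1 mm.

PW ≈ 52.8 mm; rainfall ≈ 19.5 mm

Precipitable water is the column-integrated vapour mass per unit area: PW = (1/g) Σ q̄ Δp, with q in kg/kg and Δp in Pa (1 kg/m² of water = 1 mm).
Layer 101–63 kPa: Δp = 380 hPa = 38000 Pa, q̄ = 0.01 kg/kg → 0.01 × 38000 / 9.8 = 38.78 mm
Layer 63–20 kPa: Δp = 430 hPa = 43000 Pa, q̄ = 0.0032 kg/kg → 0.0032 × 43000 / 9.8 = 14.04 mm
PW = 38.78 + 14.04 = 52.82 ≈ 52.8 mm.
Rainfall = ε × PW = 0.37 × 52.8 = 19.5 mm.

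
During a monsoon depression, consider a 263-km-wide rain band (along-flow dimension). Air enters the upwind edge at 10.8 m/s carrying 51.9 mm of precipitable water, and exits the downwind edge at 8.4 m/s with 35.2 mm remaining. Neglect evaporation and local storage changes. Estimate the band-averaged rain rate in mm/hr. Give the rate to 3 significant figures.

R ≈ 3.63 mm/hr

Column moisture flux per unit crosswind length is F = V × PW.
Inflow: F_in = 10.8 × 51.9 = 560.52 mm·m/s
Outflow: F_out = 8.4 × 35.2 = 295.68 mm·m/s
Steady-state rate R = (F_in − F_out)/L = (560.52 − 295.68) / 263000 m = 1.007e-03 mm/s.
R = 1.007e-03 × 3600 = 3.63 mm/hr.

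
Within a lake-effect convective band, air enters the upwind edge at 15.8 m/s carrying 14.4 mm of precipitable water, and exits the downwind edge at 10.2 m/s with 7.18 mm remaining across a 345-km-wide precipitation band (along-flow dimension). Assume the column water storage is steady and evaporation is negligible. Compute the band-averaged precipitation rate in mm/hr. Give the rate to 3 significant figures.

R ≈ 1.61 mm/hr

Column moisture flux per unit crosswind length is F = V × PW.
Inflow: F_in = 15.8 × 14.4 = 227.52 mm·m/s
Outflow: F_out = 10.2 × 7.18 = 73.236 mm·m/s
Steady-state rate R = (F_in − F_out)/L = (227.52 − 73.236) / 345000 m = 4.472e-04 mm/s.
R = 4.472e-04 × 3600 = 1.61 mm/hr.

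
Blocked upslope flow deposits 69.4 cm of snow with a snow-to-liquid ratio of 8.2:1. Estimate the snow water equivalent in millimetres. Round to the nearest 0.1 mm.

SWE ≈ 84.6 mm

SWE = snow depth / ratio = 69.4 cm / 8.2 = 8.463 cm = 84.6 mm.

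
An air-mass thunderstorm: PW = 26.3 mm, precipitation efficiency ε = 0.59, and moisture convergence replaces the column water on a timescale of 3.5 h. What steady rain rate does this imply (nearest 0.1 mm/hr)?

R ≈ 4.4 mm/hr

Each overturning extracts ε × PW = 0.59 × 26.3 = 15.517 mm.
Rate = ε·PW / τ = 15.517 / 3.5 h = 4.4 mm/hr.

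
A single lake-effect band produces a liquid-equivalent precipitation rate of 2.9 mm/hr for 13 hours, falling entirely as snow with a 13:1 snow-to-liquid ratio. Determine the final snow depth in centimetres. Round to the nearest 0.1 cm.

Liquid-equivalent depth = 2.9 × 13 = 37.7 mm.
Snow depth = 37.7 mm × 13 = 490.1 mm = 49.0 cm.

snow depth ≈ 49.0 cm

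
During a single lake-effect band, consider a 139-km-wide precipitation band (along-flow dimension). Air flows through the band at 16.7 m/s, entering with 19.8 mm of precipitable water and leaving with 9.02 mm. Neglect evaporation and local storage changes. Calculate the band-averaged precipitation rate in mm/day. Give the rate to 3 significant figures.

R ≈ 112 mm/day

Column moisture flux per unit crosswind length is F = V × PW.
Inflow: F_in = 16.7 × 19.8 = 330.66 mm·m/s
Outflow: F_out = 16.7 × 9.02 = 150.634 mm·m/s
Steady-state rate R = (F_in − F_out)/L = (330.66 − 150.634) / 139000 m = 1.295e-03 mm/s.
R = 1.295e-03 × 3600 × 24 = 112 mm/day.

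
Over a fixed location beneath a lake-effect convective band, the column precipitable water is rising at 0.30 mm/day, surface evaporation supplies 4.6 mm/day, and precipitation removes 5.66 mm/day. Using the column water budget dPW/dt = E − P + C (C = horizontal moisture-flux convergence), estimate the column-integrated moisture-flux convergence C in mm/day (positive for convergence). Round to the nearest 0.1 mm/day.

dPW/dt = +0.30 mm/day.
C = dPW/dt − E + P = (+0.30) − 4.6 + 5.66 = 1.4 mm/day.

C ≈ 1.4 mm/day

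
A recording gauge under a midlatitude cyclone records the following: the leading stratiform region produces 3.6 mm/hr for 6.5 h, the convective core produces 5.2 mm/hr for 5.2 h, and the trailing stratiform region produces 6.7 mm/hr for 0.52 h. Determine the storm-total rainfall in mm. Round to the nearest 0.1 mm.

Total = Σ Rᵢ Δtᵢ = 3.6 × 6.5 + 5.2 × 5.2 + 6.7 × 0.52
      = 23.4 + 27.04 + 3.484 = 53.9 mm.

total ≈ 53.9 mm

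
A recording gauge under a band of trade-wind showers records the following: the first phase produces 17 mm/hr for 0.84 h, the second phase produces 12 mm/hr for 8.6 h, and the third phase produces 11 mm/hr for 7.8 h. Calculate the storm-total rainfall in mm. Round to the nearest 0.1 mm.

Total = Σ Rᵢ Δtᵢ = 17 × 0.84 + 12 × 8.6 + 11 × 7.8
      = 14.28 + 103.2 + 85.8 = 203.3 mm.

total ≈ 203.3 mm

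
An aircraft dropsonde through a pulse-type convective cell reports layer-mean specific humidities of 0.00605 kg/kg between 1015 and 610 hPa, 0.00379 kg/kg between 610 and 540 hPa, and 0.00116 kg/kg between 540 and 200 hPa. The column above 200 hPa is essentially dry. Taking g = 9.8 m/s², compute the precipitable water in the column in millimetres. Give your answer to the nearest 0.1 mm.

Precipitable water is the column-integrated vapour mass per unit area: PW = (1/g) Σ q̄ Δp, with q in kg/kg and Δp in Pa (1 kg/m² of water = 1 mm).
Layer 1015–610 hPa: Δp = 405 hPa = 40500 Pa, q̄ = 0.00605 kg/kg → 0.00605 × 40500 / 9.8 = 25.00 mm
Layer 610–540 hPa: Δp = 70 hPa = 7000 Pa, q̄ = 0.00379 kg/kg → 0.00379 × 7000 / 9.8 = 2.71 mm
Layer 540–200 hPa: Δp = 340 hPa = 34000 Pa, q̄ = 0.00116 kg/kg → 0.00116 × 34000 / 9.8 = 4.02 mm
PW = 25.00 + 2.71 + 4.02 = 31.73 ≈ 31.7 mm.

PW ≈ 31.7 mm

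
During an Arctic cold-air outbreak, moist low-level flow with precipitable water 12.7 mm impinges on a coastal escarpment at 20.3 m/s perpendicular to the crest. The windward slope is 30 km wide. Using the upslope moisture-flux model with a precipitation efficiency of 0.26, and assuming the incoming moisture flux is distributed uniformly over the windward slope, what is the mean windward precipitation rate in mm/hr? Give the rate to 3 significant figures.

R ≈ 8.04 mm/hr

Incoming column moisture flux per unit ridge length: F = V × PW = 20.3 × 12.7 = 257.81 mm·m/s.
Spread over the 30 km slope with efficiency ε = 0.26: R = ε·F/W = 0.26 × 257.81 / 30000 m = 2.234e-03 mm/s.
R = 2.234e-03 × 3600 = 8.04 mm/hr.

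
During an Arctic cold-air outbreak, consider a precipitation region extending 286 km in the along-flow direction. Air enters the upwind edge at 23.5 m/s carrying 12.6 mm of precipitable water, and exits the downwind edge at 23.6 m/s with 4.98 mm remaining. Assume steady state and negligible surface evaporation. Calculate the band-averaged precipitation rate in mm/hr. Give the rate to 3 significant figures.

Column moisture flux per unit crosswind length is F = V × PW.
Inflow: F_in = 23.5 × 12.6 = 296.1 mm·m/s
Outflow: F_out = 23.6 × 4.98 = 117.528 mm·m/s
Steady-state rate R = (F_in − F_out)/L = (296.1 − 117.528) / 286000 m = 6.244e-04 mm/s.
R = 6.244e-04 × 3600 = 2.25 mm/hr.

R ≈ 2.25 mm/hr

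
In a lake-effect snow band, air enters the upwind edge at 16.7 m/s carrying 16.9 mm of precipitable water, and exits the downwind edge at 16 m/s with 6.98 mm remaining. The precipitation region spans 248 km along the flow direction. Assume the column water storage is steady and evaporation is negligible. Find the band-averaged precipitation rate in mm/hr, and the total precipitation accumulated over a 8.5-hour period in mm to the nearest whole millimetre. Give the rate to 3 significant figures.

R ≈ 2.48 mm/hr; total ≈ 21 mm

Column moisture flux per unit crosswind length is F = V × PW.
Inflow: F_in = 16.7 × 16.9 = 282.23 mm·m/s
Outflow: F_out = 16 × 6.98 = 111.68 mm·m/s
Steady-state rate R = (F_in − F_out)/L = (282.23 − 111.68) / 248000 m = 6.877e-04 mm/s.
R = 6.877e-04 × 3600 = 2.48 mm/hr.
Over 8.5 h: total = 2.48 × 8.5 = 21.08 ≈ 21 mm.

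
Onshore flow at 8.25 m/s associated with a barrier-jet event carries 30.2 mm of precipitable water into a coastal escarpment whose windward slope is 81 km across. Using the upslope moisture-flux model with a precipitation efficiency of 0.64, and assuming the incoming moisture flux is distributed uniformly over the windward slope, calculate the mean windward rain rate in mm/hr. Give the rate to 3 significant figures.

Incoming column moisture flux per unit ridge length: F = V × PW = 8.25 × 30.2 = 249.15 mm·m/s.
Spread over the 81 km slope with efficiency ε = 0.64: R = ε·F/W = 0.64 × 249.15 / 81000 m = 1.969e-03 mm/s.
R = 1.969e-03 × 3600 = 7.09 mm/hr.

R ≈ 7.09 mm/hr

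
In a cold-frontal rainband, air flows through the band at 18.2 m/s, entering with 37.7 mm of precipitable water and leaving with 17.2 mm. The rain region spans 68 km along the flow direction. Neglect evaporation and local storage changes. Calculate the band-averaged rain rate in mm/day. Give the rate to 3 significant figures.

R ≈ 474 mm/day

Column moisture flux per unit crosswind length is F = V × PW.
Inflow: F_in = 18.2 × 37.7 = 686.14 mm·m/s
Outflow: F_out = 18.2 × 17.2 = 313.04 mm·m/s
Steady-state rate R = (F_in − F_out)/L = (686.14 − 313.04) / 68000 m = 5.487e-03 mm/s.
R = 5.487e-03 × 3600 × 24 = 474 mm/day.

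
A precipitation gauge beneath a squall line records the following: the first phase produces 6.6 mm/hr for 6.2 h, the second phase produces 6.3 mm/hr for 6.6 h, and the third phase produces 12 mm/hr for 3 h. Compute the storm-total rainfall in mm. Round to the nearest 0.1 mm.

total ≈ 118.5 mm

Total = Σ Rᵢ Δtᵢ = 6.6 × 6.2 + 6.3 × 6.6 + 12 × 3
      = 40.92 + 41.58 + 36 = 118.5 mm.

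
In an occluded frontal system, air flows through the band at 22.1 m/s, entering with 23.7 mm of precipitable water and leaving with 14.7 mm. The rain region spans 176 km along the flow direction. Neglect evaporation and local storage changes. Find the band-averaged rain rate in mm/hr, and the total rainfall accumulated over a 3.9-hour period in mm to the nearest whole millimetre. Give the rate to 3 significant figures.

R ≈ 4.07 mm/hr; total ≈ 16 mm

Column moisture flux per unit crosswind length is F = V × PW.
Inflow: F_in = 22.1 × 23.7 = 523.77 mm·m/s
Outflow: F_out = 22.1 × 14.7 = 324.87 mm·m/s
Steady-state rate R = (F_in − F_out)/L = (523.77 − 324.87) / 176000 m = 1.130e-03 mm/s.
R = 1.130e-03 × 3600 = 4.07 mm/hr.
Over 3.9 h: total = 4.07 × 3.9 = 15.873 ≈ 16 mm.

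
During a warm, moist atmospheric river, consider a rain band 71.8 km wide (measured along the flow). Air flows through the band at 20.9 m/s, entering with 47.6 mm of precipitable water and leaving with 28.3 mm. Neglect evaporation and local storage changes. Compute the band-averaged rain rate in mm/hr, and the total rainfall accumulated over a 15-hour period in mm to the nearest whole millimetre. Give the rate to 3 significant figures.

Column moisture flux per unit crosswind length is F = V × PW.
Inflow: F_in = 20.9 × 47.6 = 994.84 mm·m/s
Outflow: F_out = 20.9 × 28.3 = 591.47 mm·m/s
Steady-state rate R = (F_in − F_out)/L = (994.84 − 591.47) / 71800 m = 5.618e-03 mm/s.
R = 5.618e-03 × 3600 = 20.2 mm/hr.
Over 15 h: total = 20.2 × 15 = 303 mm.

R ≈ 20.2 mm/hr; total ≈ 303 mm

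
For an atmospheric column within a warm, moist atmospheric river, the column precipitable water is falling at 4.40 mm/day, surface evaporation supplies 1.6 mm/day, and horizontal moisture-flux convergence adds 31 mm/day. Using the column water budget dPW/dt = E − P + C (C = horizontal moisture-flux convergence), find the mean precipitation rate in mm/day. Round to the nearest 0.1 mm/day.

P ≈ 37.0 mm/day

dPW/dt = -4.40 mm/day.
P = E + C − dPW/dt = 1.6 + (31) − (-4.40) = 37.0 mm/day.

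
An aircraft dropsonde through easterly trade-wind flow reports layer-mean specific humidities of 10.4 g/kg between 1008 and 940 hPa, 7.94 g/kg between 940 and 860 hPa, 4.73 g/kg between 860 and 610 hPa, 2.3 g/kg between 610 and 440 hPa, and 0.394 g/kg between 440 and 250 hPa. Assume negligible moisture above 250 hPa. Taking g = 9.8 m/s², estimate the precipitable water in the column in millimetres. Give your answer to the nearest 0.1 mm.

Precipitable water is the column-integrated vapour mass per unit area: PW = (1/g) Σ q̄ Δp, with q in kg/kg and Δp in Pa (1 kg/m² of water = 1 mm).
Layer 1008–940 hPa: Δp = 68 hPa = 6800 Pa, q̄ = 0.0104 kg/kg → 0.0104 × 6800 / 9.8 = 7.22 mm
Layer 940–860 hPa: Δp = 80 hPa = 8000 Pa, q̄ = 0.00794 kg/kg → 0.00794 × 8000 / 9.8 = 6.48 mm
Layer 860–610 hPa: Δp = 250 hPa = 25000 Pa, q̄ = 0.00473 kg/kg → 0.00473 × 25000 / 9.8 = 12.07 mm
Layer 610–440 hPa: Δp = 170 hPa = 17000 Pa, q̄ = 0.0023 kg/kg → 0.0023 × 17000 / 9.8 = 3.99 mm
Layer 440–250 hPa: Δp = 190 hPa = 19000 Pa, q̄ = 0.000394 kg/kg → 0.000394 × 19000 / 9.8 = 0.76 mm
PW = 7.22 + 6.48 + 12.07 + 3.99 + 0.76 = 30.52 ≈ 30.5 mm.

PW ≈ 30.5 mm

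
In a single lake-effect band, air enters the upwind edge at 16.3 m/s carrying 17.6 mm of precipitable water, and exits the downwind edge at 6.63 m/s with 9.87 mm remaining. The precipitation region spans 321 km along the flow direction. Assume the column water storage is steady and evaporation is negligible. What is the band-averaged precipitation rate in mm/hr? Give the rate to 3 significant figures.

Column moisture flux per unit crosswind length is F = V × PW.
Inflow: F_in = 16.3 × 17.6 = 286.88 mm·m/s
Outflow: F_out = 6.63 × 9.87 = 65.4381 mm·m/s
Steady-state rate R = (F_in − F_out)/L = (286.88 − 65.4381) / 321000 m = 6.899e-04 mm/s.
R = 6.899e-04 × 3600 = 2.48 mm/hr.

R ≈ 2.48 mm/hr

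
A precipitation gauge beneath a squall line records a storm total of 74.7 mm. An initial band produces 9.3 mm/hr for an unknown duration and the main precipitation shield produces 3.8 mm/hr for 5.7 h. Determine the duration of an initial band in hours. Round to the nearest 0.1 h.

duration ≈ 5.7 h

Known phases: 3.8 × 5.7 = 21.66 mm.
Remaining depth = 74.7 − 21.66 = 53.04 mm.
Duration = 53.04 / 9.3 = 5.7 h.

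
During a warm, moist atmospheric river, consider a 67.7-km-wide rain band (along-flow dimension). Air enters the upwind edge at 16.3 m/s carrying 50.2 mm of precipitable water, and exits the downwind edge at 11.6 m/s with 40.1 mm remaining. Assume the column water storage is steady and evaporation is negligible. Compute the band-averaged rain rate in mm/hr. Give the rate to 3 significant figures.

R ≈ 18.8 mm/hr

Column moisture flux per unit crosswind length is F = V × PW.
Inflow: F_in = 16.3 × 50.2 = 818.26 mm·m/s
Outflow: F_out = 11.6 × 40.1 = 465.16 mm·m/s
Steady-state rate R = (F_in − F_out)/L = (818.26 − 465.16) / 67700 m = 5.216e-03 mm/s.
R = 5.216e-03 × 3600 = 18.8 mm/hr.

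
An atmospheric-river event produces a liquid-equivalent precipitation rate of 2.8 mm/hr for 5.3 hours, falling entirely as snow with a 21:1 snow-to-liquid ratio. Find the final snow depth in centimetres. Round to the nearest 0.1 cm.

Liquid-equivalent depth = 2.8 × 5.3 = 14.84 mm.
Snow depth = 14.84 mm × 21 = 311.64 mm = 31.2 cm.

snow depth ≈ 31.2 cm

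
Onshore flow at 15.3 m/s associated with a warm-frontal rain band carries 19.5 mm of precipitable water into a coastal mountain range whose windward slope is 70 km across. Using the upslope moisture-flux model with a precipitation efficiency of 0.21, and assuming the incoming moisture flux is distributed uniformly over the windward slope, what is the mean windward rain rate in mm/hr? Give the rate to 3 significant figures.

Incoming column moisture flux per unit ridge length: F = V × PW = 15.3 × 19.5 = 298.35 mm·m/s.
Spread over the 70 km slope with efficiency ε = 0.21: R = ε·F/W = 0.21 × 298.35 / 70000 m = 8.950e-04 mm/s.
R = 8.950e-04 × 3600 = 3.22 mm/hr.

R ≈ 3.22 mm/hr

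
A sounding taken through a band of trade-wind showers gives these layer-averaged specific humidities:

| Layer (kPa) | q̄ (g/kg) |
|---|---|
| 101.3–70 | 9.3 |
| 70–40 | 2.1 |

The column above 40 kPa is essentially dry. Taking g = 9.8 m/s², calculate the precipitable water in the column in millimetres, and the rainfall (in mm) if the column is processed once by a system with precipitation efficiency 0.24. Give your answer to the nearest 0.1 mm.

PW ≈ 36.1 mm; rainfall ≈ 8.7 mm

Precipitable water is the column-integrated vapour mass per unit area: PW = (1/g) Σ q̄ Δp, with q in kg/kg and Δp in Pa (1 kg/m² of water = 1 mm).
Layer 101.3–70 kPa: Δp = 313 hPa = 31300 Pa, q̄ = 0.0093 kg/kg → 0.0093 × 31300 / 9.8 = 29.70 mm
Layer 70–40 kPa: Δp = 300 hPa = 30000 Pa, q̄ = 0.0021 kg/kg → 0.0021 × 30000 / 9.8 = 6.43 mm
PW = 29.70 + 6.43 = 36.13 ≈ 36.1 mm.
Rainfall = ε × PW = 0.24 × 36.1 = 8.7 mm.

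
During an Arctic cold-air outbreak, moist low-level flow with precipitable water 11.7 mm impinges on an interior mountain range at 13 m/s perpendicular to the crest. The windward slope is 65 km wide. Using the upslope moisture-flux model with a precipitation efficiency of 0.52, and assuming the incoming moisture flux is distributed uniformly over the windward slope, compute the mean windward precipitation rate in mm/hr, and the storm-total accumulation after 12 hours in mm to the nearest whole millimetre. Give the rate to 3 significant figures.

R ≈ 4.38 mm/hr; total ≈ 53 mm

Incoming column moisture flux per unit ridge length: F = V × PW = 13 × 11.7 = 152.1 mm·m/s.
Spread over the 65 km slope with efficiency ε = 0.52: R = ε·F/W = 0.52 × 152.1 / 65000 m = 1.217e-03 mm/s.
R = 1.217e-03 × 3600 = 4.38 mm/hr.
Over 12 h: total = 4.38 × 12 = 52.56 ≈ 53 mm.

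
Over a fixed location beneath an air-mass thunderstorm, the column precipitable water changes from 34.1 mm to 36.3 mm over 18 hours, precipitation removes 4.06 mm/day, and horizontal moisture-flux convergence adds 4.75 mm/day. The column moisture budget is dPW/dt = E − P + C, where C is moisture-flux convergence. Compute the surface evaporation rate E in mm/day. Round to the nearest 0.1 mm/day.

dPW/dt = (36.3 − 34.1) mm / (18/24 day) = +2.933 mm/day.
E = dPW/dt + P − C = (+2.933) + 4.06 − (4.75) = 2.2 mm/day.

E ≈ 2.2 mm/day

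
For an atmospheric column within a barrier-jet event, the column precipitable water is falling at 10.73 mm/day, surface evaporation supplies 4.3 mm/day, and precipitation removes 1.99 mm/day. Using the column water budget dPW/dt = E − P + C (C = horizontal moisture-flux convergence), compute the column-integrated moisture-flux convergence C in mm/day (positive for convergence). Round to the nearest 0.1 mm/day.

C ≈ -13.0 mm/day

dPW/dt = -10.73 mm/day.
C = dPW/dt − E + P = (-10.73) − 4.3 + 1.99 = -13.0 mm/day.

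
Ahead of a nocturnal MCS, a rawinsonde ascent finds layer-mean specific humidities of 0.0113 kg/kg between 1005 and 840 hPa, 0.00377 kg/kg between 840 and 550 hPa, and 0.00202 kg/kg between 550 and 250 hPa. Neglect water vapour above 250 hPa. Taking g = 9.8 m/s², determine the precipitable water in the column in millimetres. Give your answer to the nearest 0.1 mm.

PW ≈ 36.4 mm

Precipitable water is the column-integrated vapour mass per unit area: PW = (1/g) Σ q̄ Δp, with q in kg/kg and Δp in Pa (1 kg/m² of water = 1 mm).
Layer 1005–840 hPa: Δp = 165 hPa = 16500 Pa, q̄ = 0.0113 kg/kg → 0.0113 × 16500 / 9.8 = 19.03 mm
Layer 840–550 hPa: Δp = 290 hPa = 29000 Pa, q̄ = 0.00377 kg/kg → 0.00377 × 29000 / 9.8 = 11.16 mm
Layer 550–250 hPa: Δp = 300 hPa = 30000 Pa, q̄ = 0.00202 kg/kg → 0.00202 × 30000 / 9.8 = 6.18 mm
PW = 19.03 + 11.16 + 6.18 = 36.37 ≈ 36.4 mm.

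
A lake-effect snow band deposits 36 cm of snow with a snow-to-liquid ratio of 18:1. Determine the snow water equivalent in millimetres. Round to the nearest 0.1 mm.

SWE = snow depth / ratio = 36 cm / 18 = 2.000 cm = 20.0 mm.

SWE ≈ 20.0 mm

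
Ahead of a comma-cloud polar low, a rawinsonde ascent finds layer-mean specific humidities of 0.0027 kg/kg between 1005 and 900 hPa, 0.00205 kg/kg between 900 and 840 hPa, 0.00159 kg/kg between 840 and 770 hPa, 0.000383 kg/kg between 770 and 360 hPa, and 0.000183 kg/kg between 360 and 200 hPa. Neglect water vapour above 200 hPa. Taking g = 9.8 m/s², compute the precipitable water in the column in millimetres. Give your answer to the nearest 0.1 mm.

Precipitable water is the column-integrated vapour mass per unit area: PW = (1/g) Σ q̄ Δp, with q in kg/kg and Δp in Pa (1 kg/m² of water = 1 mm).
Layer 1005–900 hPa: Δp = 105 hPa = 10500 Pa, q̄ = 0.0027 kg/kg → 0.0027 × 10500 / 9.8 = 2.89 mm
Layer 900–840 hPa: Δp = 60 hPa = 6000 Pa, q̄ = 0.00205 kg/kg → 0.00205 × 6000 / 9.8 = 1.26 mm
Layer 840–770 hPa: Δp = 70 hPa = 7000 Pa, q̄ = 0.00159 kg/kg → 0.00159 × 7000 / 9.8 = 1.14 mm
Layer 770–360 hPa: Δp = 410 hPa = 41000 Pa, q̄ = 0.000383 kg/kg → 0.000383 × 41000 / 9.8 = 1.60 mm
Layer 360–200 hPa: Δp = 160 hPa = 16000 Pa, q̄ = 0.000183 kg/kg → 0.000183 × 16000 / 9.8 = 0.30 mm
PW = 2.89 + 1.26 + 1.14 + 1.60 + 0.30 = 7.19 ≈ 7.2 mm.

PW ≈ 7.2 mm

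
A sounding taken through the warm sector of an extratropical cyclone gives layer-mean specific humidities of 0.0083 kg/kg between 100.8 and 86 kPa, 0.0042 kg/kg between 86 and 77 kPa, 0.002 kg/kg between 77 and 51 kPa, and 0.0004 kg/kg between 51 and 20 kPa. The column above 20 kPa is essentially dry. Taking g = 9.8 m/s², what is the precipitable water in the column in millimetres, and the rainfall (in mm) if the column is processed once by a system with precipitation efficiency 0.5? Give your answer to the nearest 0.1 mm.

Precipitable water is the column-integrated vapour mass per unit area: PW = (1/g) Σ q̄ Δp, with q in kg/kg and Δp in Pa (1 kg/m² of water = 1 mm).
Layer 100.8–86 kPa: Δp = 148 hPa = 14800 Pa, q̄ = 0.0083 kg/kg → 0.0083 × 14800 / 9.8 = 12.53 mm
Layer 86–77 kPa: Δp = 90 hPa = 9000 Pa, q̄ = 0.0042 kg/kg → 0.0042 × 9000 / 9.8 = 3.86 mm
Layer 77–51 kPa: Δp = 260 hPa = 26000 Pa, q̄ = 0.002 kg/kg → 0.002 × 26000 / 9.8 = 5.31 mm
Layer 51–20 kPa: Δp = 310 hPa = 31000 Pa, q̄ = 0.0004 kg/kg → 0.0004 × 31000 / 9.8 = 1.27 mm
PW = 12.53 + 3.86 + 5.31 + 1.27 = 22.97 ≈ 23.0 mm.
Rainfall = ε × PW = 0.5 × 23.0 = 11.5 mm.

PW ≈ 23.0 mm; rainfall ≈ 11.5 mm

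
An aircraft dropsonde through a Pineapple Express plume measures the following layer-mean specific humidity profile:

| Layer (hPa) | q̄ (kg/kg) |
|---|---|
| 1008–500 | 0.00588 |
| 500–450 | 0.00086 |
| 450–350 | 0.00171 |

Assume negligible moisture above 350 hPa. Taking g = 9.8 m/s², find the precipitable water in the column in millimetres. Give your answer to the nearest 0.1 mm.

Precipitable water is the column-integrated vapour mass per unit area: PW = (1/g) Σ q̄ Δp, with q in kg/kg and Δp in Pa (1 kg/m² of water = 1 mm).
Layer 1008–500 hPa: Δp = 508 hPa = 50800 Pa, q̄ = 0.00588 kg/kg → 0.00588 × 50800 / 9.8 = 30.48 mm
Layer 500–450 hPa: Δp = 50 hPa = 5000 Pa, q̄ = 0.00086 kg/kg → 0.00086 × 5000 / 9.8 = 0.44 mm
Layer 450–350 hPa: Δp = 100 hPa = 10000 Pa, q̄ = 0.00171 kg/kg → 0.00171 × 10000 / 9.8 = 1.74 mm
PW = 30.48 + 0.44 + 1.74 = 32.66 ≈ 32.7 mm.

PW ≈ 32.7 mm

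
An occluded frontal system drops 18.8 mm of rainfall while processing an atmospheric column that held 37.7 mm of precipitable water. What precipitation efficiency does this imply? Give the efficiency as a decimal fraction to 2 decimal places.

ε ≈ 0.50

ε = rainfall / PW = 18.8 / 37.7 = 0.50.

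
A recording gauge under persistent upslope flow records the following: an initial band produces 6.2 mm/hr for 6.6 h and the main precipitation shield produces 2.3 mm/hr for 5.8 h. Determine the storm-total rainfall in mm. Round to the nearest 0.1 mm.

Total = Σ Rᵢ Δtᵢ = 6.2 × 6.6 + 2.3 × 5.8
      = 40.92 + 13.34 = 54.3 mm.

total ≈ 54.3 mm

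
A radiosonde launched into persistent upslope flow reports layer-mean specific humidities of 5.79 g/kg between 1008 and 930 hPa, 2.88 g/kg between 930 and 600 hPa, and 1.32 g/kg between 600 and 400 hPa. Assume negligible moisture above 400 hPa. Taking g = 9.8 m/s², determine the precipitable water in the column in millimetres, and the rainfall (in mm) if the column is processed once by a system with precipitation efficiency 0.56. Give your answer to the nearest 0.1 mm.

PW ≈ 17.0 mm; rainfall ≈ 9.5 mm

Precipitable water is the column-integrated vapour mass per unit area: PW = (1/g) Σ q̄ Δp, with q in kg/kg and Δp in Pa (1 kg/m² of water = 1 mm).
Layer 1008–930 hPa: Δp = 78 hPa = 7800 Pa, q̄ = 0.00579 kg/kg → 0.00579 × 7800 / 9.8 = 4.61 mm
Layer 930–600 hPa: Δp = 330 hPa = 33000 Pa, q̄ = 0.00288 kg/kg → 0.00288 × 33000 / 9.8 = 9.70 mm
Layer 600–400 hPa: Δp = 200 hPa = 20000 Pa, q̄ = 0.00132 kg/kg → 0.00132 × 20000 / 9.8 = 2.69 mm
PW = 4.61 + 9.70 + 2.69 = 17.00 ≈ 17.0 mm.
Rainfall = ε × PW = 0.56 × 17.0 = 9.5 mm.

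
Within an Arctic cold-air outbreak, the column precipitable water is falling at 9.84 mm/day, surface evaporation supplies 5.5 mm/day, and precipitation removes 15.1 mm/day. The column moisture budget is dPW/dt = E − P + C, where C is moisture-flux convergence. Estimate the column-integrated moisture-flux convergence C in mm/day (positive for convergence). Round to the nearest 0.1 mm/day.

dPW/dt = -9.84 mm/day.
C = dPW/dt − E + P = (-9.84) − 5.5 + 15.1 = -0.2 mm/day.

C ≈ -0.2 mm/day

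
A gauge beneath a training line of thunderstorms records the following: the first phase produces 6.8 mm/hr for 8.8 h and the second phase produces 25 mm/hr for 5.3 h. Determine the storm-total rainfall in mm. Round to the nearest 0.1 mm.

total ≈ 192.3 mm

Total = Σ Rᵢ Δtᵢ = 6.8 × 8.8 + 25 × 5.3
      = 59.84 + 132.5 = 192.3 mm.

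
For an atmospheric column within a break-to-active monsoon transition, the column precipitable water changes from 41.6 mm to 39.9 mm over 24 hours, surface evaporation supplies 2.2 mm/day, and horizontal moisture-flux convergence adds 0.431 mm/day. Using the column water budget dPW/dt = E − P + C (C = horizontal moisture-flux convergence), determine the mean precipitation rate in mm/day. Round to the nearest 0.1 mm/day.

dPW/dt = (39.9 − 41.6) mm / (24/24 day) = -1.700 mm/day.
P = E + C − dPW/dt = 2.2 + (0.431) − (-1.700) = 4.3 mm/day.

P ≈ 4.3 mm/day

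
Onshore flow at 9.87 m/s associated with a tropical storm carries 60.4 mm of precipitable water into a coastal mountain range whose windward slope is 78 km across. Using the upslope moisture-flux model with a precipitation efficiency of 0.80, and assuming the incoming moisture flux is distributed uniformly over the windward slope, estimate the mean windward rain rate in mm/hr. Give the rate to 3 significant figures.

R ≈ 22.0 mm/hr

Incoming column moisture flux per unit ridge length: F = V × PW = 9.87 × 60.4 = 596.148 mm·m/s.
Spread over the 78 km slope with efficiency ε = 0.80: R = ε·F/W = 0.80 × 596.148 / 78000 m = 6.114e-03 mm/s.
R = 6.114e-03 × 3600 = 22.0 mm/hr.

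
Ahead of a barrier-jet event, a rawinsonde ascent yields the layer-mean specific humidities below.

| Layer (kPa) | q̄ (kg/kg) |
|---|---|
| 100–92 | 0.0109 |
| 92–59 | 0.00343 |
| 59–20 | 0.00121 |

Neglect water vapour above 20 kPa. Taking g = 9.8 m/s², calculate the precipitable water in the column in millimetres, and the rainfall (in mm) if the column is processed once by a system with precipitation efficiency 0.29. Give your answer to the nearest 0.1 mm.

Precipitable water is the column-integrated vapour mass per unit area: PW = (1/g) Σ q̄ Δp, with q in kg/kg and Δp in Pa (1 kg/m² of water = 1 mm).
Layer 100–92 kPa: Δp = 80 hPa = 8000 Pa, q̄ = 0.0109 kg/kg → 0.0109 × 8000 / 9.8 = 8.90 mm
Layer 92–59 kPa: Δp = 330 hPa = 33000 Pa, q̄ = 0.00343 kg/kg → 0.00343 × 33000 / 9.8 = 11.55 mm
Layer 59–20 kPa: Δp = 390 hPa = 39000 Pa, q̄ = 0.00121 kg/kg → 0.00121 × 39000 / 9.8 = 4.82 mm
PW = 8.90 + 11.55 + 4.82 = 25.27 ≈ 25.3 mm.
Rainfall = ε × PW = 0.29 × 25.3 = 7.3 mm.

PW ≈ 25.3 mm; rainfall ≈ 7.3 mm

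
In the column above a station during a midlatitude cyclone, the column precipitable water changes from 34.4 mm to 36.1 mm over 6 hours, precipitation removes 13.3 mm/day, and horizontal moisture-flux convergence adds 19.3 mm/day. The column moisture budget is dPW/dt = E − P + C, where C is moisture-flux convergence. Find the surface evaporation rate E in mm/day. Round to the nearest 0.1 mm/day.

E ≈ 0.8 mm/day

dPW/dt = (36.1 − 34.4) mm / (6/24 day) = +6.800 mm/day.
E = dPW/dt + P − C = (+6.800) + 13.3 − (19.3) = 0.8 mm/day.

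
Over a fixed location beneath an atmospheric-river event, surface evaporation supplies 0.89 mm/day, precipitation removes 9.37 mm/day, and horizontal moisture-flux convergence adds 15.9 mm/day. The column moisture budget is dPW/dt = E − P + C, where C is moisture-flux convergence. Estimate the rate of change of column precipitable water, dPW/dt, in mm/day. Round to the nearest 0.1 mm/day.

dPW/dt = E − P + C = 0.89 − 9.37 + (15.9) = 7.4 mm/day.

dPW/dt ≈ 7.4 mm/day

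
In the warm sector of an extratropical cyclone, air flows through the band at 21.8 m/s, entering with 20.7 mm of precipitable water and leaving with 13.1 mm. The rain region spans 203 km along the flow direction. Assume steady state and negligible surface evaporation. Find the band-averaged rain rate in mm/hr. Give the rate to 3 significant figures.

R ≈ 2.94 mm/hr

Column moisture flux per unit crosswind length is F = V × PW.
Inflow: F_in = 21.8 × 20.7 = 451.26 mm·m/s
Outflow: F_out = 21.8 × 13.1 = 285.58 mm·m/s
Steady-state rate R = (F_in − F_out)/L = (451.26 − 285.58) / 203000 m = 8.162e-04 mm/s.
R = 8.162e-04 × 3600 = 2.94 mm/hr.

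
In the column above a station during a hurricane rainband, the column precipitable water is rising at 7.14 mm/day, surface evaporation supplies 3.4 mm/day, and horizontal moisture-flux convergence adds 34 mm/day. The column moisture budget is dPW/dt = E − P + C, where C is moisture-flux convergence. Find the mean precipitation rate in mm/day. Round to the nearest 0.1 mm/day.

P ≈ 30.3 mm/day

dPW/dt = +7.14 mm/day.
P = E + C − dPW/dt = 3.4 + (34) − (+7.14) = 30.3 mm/day.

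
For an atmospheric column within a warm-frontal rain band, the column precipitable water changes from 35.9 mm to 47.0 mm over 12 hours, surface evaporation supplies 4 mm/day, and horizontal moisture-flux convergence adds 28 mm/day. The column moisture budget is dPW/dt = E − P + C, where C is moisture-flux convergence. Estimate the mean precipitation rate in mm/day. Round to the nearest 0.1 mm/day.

dPW/dt = (47.0 − 35.9) mm / (12/24 day) = +22.200 mm/day.
P = E + C − dPW/dt = 4 + (28) − (+22.200) = 9.8 mm/day.

P ≈ 9.8 mm/day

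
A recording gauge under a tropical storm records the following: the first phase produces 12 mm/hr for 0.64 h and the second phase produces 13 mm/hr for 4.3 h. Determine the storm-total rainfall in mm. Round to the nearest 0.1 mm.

Total = Σ Rᵢ Δtᵢ = 12 × 0.64 + 13 × 4.3
      = 7.68 + 55.9 = 63.6 mm.

total ≈ 63.6 mm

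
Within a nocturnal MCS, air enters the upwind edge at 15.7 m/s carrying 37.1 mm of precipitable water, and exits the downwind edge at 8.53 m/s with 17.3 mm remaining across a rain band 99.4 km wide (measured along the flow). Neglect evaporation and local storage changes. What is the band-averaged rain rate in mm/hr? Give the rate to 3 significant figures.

Column moisture flux per unit crosswind length is F = V × PW.
Inflow: F_in = 15.7 × 37.1 = 582.47 mm·m/s
Outflow: F_out = 8.53 × 17.3 = 147.569 mm·m/s
Steady-state rate R = (F_in − F_out)/L = (582.47 − 147.569) / 99400 m = 4.375e-03 mm/s.
R = 4.375e-03 × 3600 = 15.8 mm/hr.

R ≈ 15.8 mm/hr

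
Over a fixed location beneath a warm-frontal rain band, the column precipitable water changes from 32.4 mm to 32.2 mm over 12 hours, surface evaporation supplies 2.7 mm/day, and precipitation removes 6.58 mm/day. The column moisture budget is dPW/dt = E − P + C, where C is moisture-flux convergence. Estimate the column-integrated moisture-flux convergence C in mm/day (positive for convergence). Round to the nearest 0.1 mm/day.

dPW/dt = (32.2 − 32.4) mm / (12/24 day) = -0.400 mm/day.
C = dPW/dt − E + P = (-0.400) − 2.7 + 6.58 = 3.5 mm/day.

C ≈ 3.5 mm/day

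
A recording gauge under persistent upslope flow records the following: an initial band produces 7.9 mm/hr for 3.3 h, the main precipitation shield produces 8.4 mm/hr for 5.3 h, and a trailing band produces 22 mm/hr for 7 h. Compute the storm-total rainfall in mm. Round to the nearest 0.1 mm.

total ≈ 224.6 mm

Total = Σ Rᵢ Δtᵢ = 7.9 × 3.3 + 8.4 × 5.3 + 22 × 7
      = 26.07 + 44.52 + 154 = 224.6 mm.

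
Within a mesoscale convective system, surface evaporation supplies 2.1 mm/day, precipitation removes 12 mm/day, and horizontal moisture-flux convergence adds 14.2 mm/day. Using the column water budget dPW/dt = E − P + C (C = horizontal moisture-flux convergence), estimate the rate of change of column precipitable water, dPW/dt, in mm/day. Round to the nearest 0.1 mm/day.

dPW/dt ≈ 4.3 mm/day

dPW/dt = E − P + C = 2.1 − 12 + (14.2) = 4.3 mm/day.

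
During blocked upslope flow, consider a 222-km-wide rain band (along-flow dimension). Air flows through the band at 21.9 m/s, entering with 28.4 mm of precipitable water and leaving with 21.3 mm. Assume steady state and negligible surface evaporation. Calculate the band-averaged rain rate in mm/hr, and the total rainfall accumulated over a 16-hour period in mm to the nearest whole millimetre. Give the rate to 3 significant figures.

R ≈ 2.52 mm/hr; total ≈ 40 mm

Column moisture flux per unit crosswind length is F = V × PW.
Inflow: F_in = 21.9 × 28.4 = 621.96 mm·m/s
Outflow: F_out = 21.9 × 21.3 = 466.47 mm·m/s
Steady-state rate R = (F_in − F_out)/L = (621.96 − 466.47) / 222000 m = 7.004e-04 mm/s.
R = 7.004e-04 × 3600 = 2.52 mm/hr.
Over 16 h: total = 2.52 × 16 = 40.32 ≈ 40 mm.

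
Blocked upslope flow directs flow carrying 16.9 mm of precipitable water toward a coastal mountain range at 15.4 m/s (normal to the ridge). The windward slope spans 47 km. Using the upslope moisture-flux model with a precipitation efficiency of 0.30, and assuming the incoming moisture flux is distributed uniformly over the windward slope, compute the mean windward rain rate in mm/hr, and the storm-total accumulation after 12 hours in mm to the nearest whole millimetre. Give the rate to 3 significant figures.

Incoming column moisture flux per unit ridge length: F = V × PW = 15.4 × 16.9 = 260.26 mm·m/s.
Spread over the 47 km slope with efficiency ε = 0.30: R = ε·F/W = 0.30 × 260.26 / 47000 m = 1.661e-03 mm/s.
R = 1.661e-03 × 3600 = 5.98 mm/hr.
Over 12 h: total = 5.98 × 12 = 71.76 ≈ 72 mm.

R ≈ 5.98 mm/hr; total ≈ 72 mm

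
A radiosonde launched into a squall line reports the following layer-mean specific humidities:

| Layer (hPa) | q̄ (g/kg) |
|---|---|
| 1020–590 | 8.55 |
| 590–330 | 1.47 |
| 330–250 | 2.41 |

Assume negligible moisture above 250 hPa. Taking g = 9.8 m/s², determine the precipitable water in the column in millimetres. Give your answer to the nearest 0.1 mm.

Precipitable water is the column-integrated vapour mass per unit area: PW = (1/g) Σ q̄ Δp, with q in kg/kg and Δp in Pa (1 kg/m² of water = 1 mm).
Layer 1020–590 hPa: Δp = 430 hPa = 43000 Pa, q̄ = 0.00855 kg/kg → 0.00855 × 43000 / 9.8 = 37.52 mm
Layer 590–330 hPa: Δp = 260 hPa = 26000 Pa, q̄ = 0.00147 kg/kg → 0.00147 × 26000 / 9.8 = 3.90 mm
Layer 330–250 hPa: Δp = 80 hPa = 8000 Pa, q̄ = 0.00241 kg/kg → 0.00241 × 8000 / 9.8 = 1.97 mm
PW = 37.52 + 3.90 + 1.97 = 43.39 ≈ 43.4 mm.

PW ≈ 43.4 mm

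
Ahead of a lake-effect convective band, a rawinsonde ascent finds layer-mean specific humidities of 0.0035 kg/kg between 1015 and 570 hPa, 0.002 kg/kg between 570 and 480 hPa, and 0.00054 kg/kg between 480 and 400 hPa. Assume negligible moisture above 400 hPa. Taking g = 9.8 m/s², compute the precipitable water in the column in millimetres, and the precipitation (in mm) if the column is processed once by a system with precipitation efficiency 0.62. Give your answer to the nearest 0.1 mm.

PW ≈ 18.2 mm; precipitation ≈ 11.3 mm

Precipitable water is the column-integrated vapour mass per unit area: PW = (1/g) Σ q̄ Δp, with q in kg/kg and Δp in Pa (1 kg/m² of water = 1 mm).
Layer 1015–570 hPa: Δp = 445 hPa = 44500 Pa, q̄ = 0.0035 kg/kg → 0.0035 × 44500 / 9.8 = 15.89 mm
Layer 570–480 hPa: Δp = 90 hPa = 9000 Pa, q̄ = 0.002 kg/kg → 0.002 × 9000 / 9.8 = 1.84 mm
Layer 480–400 hPa: Δp = 80 hPa = 8000 Pa, q̄ = 0.00054 kg/kg → 0.00054 × 8000 / 9.8 = 0.44 mm
PW = 15.89 + 1.84 + 0.44 = 18.17 ≈ 18.2 mm.
Precipitation = ε × PW = 0.62 × 18.2 = 11.3 mm.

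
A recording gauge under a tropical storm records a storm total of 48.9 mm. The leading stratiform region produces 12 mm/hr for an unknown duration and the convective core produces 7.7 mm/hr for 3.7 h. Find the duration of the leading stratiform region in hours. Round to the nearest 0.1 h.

Known phases: 7.7 × 3.7 = 28.49 mm.
Remaining depth = 48.9 − 28.49 = 20.41 mm.
Duration = 20.41 / 12 = 1.7 h.

duration ≈ 1.7 h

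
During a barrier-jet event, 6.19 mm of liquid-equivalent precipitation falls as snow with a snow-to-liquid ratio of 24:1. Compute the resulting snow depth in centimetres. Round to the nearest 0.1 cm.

Snow depth = liquid × ratio = 6.19 mm × 24 = 148.56 mm = 14.9 cm.

snow depth ≈ 14.9 cm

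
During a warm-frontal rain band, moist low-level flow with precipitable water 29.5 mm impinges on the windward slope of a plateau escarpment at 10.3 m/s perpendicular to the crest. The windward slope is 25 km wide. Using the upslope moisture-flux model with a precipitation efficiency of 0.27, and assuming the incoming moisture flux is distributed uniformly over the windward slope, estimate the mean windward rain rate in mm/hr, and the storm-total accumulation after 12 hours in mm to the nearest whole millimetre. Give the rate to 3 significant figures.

Incoming column moisture flux per unit ridge length: F = V × PW = 10.3 × 29.5 = 303.85 mm·m/s.
Spread over the 25 km slope with efficiency ε = 0.27: R = ε·F/W = 0.27 × 303.85 / 25000 m = 3.282e-03 mm/s.
R = 3.282e-03 × 3600 = 11.8 mm/hr.
Over 12 h: total = 11.8 × 12 = 141.6 ≈ 142 mm.

R ≈ 11.8 mm/hr; total ≈ 142 mm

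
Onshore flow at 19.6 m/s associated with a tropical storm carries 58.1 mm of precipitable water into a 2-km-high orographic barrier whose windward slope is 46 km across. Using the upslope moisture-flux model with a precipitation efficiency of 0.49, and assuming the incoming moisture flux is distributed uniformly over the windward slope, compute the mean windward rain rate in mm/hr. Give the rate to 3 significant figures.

R ≈ 43.7 mm/hr

Incoming column moisture flux per unit ridge length: F = V × PW = 19.6 × 58.1 = 1138.76 mm·m/s.
Spread over the 46 km slope with efficiency ε = 0.49: R = ε·F/W = 0.49 × 1138.76 / 46000 m = 1.213e-02 mm/s.
R = 1.213e-02 × 3600 = 43.7 mm/hr.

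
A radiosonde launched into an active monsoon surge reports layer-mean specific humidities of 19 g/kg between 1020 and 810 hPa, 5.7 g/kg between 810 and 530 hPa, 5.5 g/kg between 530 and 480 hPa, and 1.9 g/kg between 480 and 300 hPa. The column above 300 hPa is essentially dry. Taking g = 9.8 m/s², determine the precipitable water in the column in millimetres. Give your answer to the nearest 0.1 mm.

PW ≈ 63.3 mm

Precipitable water is the column-integrated vapour mass per unit area: PW = (1/g) Σ q̄ Δp, with q in kg/kg and Δp in Pa (1 kg/m² of water = 1 mm).
Layer 1020–810 hPa: Δp = 210 hPa = 21000 Pa, q̄ = 0.019 kg/kg → 0.019 × 21000 / 9.8 = 40.71 mm
Layer 810–530 hPa: Δp = 280 hPa = 28000 Pa, q̄ = 0.0057 kg/kg → 0.0057 × 28000 / 9.8 = 16.29 mm
Layer 530–480 hPa: Δp = 50 hPa = 5000 Pa, q̄ = 0.0055 kg/kg → 0.0055 × 5000 / 9.8 = 2.81 mm
Layer 480–300 hPa: Δp = 180 hPa = 18000 Pa, q̄ = 0.0019 kg/kg → 0.0019 × 18000 / 9.8 = 3.49 mm
PW = 40.71 + 16.29 + 2.81 + 3.49 = 63.30 ≈ 63.3 mm.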